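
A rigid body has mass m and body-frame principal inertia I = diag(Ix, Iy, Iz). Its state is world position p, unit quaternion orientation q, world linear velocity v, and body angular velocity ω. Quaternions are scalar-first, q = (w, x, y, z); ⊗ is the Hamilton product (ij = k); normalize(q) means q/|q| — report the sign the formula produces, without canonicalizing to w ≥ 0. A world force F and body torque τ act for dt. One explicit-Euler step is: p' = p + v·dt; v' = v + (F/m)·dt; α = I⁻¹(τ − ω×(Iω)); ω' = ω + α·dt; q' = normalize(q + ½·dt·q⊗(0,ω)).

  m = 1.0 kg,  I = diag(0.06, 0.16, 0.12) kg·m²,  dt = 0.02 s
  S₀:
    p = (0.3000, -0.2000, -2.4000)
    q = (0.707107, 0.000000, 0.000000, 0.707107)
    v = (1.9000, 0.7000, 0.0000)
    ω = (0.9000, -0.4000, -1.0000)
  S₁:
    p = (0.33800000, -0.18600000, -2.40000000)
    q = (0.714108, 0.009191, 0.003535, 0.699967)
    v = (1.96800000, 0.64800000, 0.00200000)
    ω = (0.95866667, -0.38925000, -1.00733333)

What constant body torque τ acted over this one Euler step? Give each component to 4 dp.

τ = (0.1600, 0.1400, -0.0800)

ω₁ − ω₀ = (0.05866667, 0.01075000, -0.00733333)
ω₀×(Iω₀) = (-0.0160, 0.0540, -0.0360)
τ = I·(Δω/dt) + ω₀×(Iω₀) = (0.1600, 0.1400, -0.0800)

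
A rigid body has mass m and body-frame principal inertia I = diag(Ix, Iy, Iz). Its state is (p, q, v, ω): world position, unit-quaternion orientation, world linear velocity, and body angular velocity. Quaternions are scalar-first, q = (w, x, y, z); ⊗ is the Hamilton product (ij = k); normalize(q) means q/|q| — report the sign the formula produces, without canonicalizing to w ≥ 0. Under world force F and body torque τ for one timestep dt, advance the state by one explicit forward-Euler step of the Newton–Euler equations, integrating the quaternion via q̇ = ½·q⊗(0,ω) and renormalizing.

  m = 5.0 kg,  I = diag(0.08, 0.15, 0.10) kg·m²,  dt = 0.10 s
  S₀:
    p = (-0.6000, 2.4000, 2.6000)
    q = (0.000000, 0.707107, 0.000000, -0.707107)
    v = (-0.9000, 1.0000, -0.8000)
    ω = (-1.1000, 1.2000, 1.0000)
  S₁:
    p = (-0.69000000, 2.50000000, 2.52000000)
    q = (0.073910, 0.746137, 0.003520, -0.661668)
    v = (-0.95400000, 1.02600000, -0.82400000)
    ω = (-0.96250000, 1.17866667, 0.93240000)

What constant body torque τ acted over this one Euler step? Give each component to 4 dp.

τ = (0.0500, -0.0100, -0.1600)

Δω = ω₁−ω₀ = (0.13750000, -0.02133333, -0.06760000)
gyro term ω₀×Iω₀ = (-0.0600, 0.0220, -0.0924)
I·α + gyro = (0.0500, -0.0100, -0.1600)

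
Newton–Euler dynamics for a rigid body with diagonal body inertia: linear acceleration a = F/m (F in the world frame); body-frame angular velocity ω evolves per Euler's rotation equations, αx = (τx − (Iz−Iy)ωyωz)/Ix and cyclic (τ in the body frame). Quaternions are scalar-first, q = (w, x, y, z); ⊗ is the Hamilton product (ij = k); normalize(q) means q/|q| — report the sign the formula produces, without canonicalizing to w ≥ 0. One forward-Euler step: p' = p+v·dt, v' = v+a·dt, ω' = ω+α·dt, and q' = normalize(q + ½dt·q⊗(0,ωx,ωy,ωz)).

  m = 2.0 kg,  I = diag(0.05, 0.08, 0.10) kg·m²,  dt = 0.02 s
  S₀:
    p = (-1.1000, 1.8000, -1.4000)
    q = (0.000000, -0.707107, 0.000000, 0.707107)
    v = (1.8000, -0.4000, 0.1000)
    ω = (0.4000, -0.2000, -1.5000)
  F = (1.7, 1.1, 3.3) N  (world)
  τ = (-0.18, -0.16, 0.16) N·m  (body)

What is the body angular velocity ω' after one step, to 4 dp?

angular accel α = (-3.7200, -2.3750, 1.6240)
new body rate ω' = (0.3256, -0.2475, -1.4675)

ω' = (0.3256, -0.2475, -1.4675)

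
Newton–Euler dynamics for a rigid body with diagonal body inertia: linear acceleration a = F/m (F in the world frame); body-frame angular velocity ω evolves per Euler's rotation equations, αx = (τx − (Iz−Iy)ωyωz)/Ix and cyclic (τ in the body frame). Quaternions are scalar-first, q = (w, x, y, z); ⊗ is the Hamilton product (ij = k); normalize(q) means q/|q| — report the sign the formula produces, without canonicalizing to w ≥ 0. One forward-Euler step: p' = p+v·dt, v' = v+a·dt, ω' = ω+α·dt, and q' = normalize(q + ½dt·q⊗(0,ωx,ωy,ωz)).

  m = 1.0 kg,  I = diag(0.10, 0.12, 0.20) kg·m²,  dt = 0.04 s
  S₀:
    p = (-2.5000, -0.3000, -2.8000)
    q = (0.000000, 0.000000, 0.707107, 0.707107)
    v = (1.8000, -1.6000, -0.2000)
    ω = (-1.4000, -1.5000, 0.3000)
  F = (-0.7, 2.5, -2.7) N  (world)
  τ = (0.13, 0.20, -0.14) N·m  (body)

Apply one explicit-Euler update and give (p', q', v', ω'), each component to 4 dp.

a = F/m = (-0.7000, 2.5000, -2.7000)
p + v·dt = (-2.4280, -0.3640, -2.8080)
new velocity v' = (1.7720, -1.5000, -0.3080)
gyro term ω×Iω = (-0.0360, 0.0420, 0.0420)
α = I⁻¹(τ − ω×Iω) = (1.6600, 1.3167, -0.9100)
ω' = ω + α·dt = (-1.3336, -1.4473, 0.2636)
Hamilton product q⊗(0,ω) = (0.8485284, 1.2727926, -0.9899498, 0.9899498)
q + ½dt·q⊗(0,ω), renormalized = (0.0170, 0.0254, 0.6867, 0.7263)

p' = (-2.4280, -0.3640, -2.8080)
q' = (0.0170, 0.0254, 0.6867, 0.7263)
v' = (1.7720, -1.5000, -0.3080)
ω' = (-1.3336, -1.4473, 0.2636)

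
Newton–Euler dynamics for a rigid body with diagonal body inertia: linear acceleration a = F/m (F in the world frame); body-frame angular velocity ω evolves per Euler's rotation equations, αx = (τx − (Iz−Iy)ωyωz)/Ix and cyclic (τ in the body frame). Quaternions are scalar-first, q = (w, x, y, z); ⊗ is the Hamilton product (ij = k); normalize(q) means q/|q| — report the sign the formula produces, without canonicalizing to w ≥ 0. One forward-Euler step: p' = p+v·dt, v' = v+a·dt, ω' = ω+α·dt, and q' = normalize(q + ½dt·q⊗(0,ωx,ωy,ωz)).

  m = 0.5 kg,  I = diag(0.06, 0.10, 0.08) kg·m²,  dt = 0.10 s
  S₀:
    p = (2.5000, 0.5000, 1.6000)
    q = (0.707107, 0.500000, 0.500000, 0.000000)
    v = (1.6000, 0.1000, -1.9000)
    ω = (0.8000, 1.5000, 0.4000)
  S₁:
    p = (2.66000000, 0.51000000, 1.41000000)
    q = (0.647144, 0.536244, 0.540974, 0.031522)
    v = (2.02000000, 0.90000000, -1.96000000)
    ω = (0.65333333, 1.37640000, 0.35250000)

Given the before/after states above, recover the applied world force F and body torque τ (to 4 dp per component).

F = (2.1000, 4.0000, -0.3000)
τ = (-0.1000, -0.1300, 0.0100)

v₁ − v₀ = (0.42000000, 0.80000000, -0.06000000)
m·(v₁−v₀)/dt = (2.1000, 4.0000, -0.3000)
ω₁ − ω₀ = (-0.14666667, -0.12360000, -0.04750000)
ω₀×(Iω₀) = (-0.0120, -0.0064, 0.0480)
τ = I·(Δω/dt) + ω₀×(Iω₀) = (-0.1000, -0.1300, 0.0100)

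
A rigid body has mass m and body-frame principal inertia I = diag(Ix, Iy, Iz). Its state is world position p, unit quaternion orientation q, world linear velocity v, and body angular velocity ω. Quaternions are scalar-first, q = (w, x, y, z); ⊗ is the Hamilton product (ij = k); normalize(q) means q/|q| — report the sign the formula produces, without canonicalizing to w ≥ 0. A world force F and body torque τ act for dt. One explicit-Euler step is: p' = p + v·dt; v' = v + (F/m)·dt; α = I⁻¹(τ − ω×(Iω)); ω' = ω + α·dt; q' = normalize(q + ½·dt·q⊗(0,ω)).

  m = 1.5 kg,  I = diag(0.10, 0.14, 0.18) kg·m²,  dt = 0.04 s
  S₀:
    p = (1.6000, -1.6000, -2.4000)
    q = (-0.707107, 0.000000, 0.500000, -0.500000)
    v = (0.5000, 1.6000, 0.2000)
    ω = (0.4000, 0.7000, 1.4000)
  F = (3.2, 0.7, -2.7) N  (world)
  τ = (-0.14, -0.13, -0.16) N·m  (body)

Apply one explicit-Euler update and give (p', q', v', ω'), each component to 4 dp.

α = I⁻¹(τ − ω×Iω) = (-1.7920, -0.6086, -0.9511)
ω + α·dt = (0.3283, 0.6757, 1.3620)
2q̇ = q⊗(0,ω) = (0.3500000, 0.7671572, -0.6949749, -1.1899498)
updated quaternion q' = (-0.6997, 0.0153, 0.4858, -0.5235)
p + v·dt = (1.6200, -1.5360, -2.3920)
new velocity v' = (0.5853, 1.6187, 0.1280)

p' = (1.6200, -1.5360, -2.3920)
q' = (-0.6997, 0.0153, 0.4858, -0.5235)
v' = (0.5853, 1.6187, 0.1280)
ω' = (0.3283, 0.6757, 1.3620)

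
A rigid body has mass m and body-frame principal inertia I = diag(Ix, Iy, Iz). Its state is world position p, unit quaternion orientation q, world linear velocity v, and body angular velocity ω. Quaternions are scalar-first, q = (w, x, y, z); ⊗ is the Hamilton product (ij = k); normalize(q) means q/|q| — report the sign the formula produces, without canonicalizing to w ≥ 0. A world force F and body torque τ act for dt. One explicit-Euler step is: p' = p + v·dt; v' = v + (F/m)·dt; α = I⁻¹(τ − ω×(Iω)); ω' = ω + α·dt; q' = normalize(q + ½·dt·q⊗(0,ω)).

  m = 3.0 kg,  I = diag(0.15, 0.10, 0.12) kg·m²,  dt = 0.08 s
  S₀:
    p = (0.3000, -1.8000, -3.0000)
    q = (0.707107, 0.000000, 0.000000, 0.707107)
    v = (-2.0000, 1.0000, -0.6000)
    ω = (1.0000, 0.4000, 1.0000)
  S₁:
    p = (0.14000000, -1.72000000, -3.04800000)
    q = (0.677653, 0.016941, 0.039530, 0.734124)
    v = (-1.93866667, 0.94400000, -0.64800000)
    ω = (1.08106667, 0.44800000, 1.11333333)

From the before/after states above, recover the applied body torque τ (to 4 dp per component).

rate change Δω = (0.08106667, 0.04800000, 0.11333333)
applied torque τ = (0.1600, 0.0900, 0.1500)

τ = (0.1600, 0.0900, 0.1500)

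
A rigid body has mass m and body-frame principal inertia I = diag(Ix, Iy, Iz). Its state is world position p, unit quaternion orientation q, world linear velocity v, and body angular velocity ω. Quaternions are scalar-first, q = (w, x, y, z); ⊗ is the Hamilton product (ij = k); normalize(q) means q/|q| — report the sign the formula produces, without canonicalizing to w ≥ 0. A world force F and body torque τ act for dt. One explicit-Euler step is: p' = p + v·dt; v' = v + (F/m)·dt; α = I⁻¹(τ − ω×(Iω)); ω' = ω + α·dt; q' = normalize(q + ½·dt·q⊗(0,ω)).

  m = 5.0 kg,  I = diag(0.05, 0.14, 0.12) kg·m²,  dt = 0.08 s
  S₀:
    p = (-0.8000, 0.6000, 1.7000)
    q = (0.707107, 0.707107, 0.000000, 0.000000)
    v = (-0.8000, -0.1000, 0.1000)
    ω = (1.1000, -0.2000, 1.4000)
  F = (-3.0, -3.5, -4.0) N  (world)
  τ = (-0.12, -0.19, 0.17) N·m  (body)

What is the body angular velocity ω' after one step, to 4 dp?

ω' = (0.8990, -0.2470, 1.5265)

angular accel α = (-2.5120, -0.5871, 1.5817)
ω + α·dt = (0.8990, -0.2470, 1.5265)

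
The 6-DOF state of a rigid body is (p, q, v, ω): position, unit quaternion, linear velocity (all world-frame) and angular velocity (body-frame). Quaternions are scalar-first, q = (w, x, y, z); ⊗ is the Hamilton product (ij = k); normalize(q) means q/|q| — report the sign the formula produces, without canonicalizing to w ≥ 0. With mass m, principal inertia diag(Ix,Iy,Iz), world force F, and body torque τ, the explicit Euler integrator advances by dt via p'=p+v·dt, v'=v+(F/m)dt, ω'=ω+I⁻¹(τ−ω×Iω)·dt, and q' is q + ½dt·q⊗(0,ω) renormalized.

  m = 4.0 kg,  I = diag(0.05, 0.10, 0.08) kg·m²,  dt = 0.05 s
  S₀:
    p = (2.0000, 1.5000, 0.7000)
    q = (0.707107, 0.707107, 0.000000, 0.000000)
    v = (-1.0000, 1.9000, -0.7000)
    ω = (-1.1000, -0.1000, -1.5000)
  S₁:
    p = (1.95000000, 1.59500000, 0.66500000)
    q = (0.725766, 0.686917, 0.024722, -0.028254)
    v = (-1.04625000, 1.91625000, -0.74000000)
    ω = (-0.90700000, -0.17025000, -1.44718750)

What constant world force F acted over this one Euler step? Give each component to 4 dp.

v₁ − v₀ = (-0.04625000, 0.01625000, -0.04000000)
applied force F = (-3.7000, 1.3000, -3.2000)

F = (-3.7000, 1.3000, -3.2000)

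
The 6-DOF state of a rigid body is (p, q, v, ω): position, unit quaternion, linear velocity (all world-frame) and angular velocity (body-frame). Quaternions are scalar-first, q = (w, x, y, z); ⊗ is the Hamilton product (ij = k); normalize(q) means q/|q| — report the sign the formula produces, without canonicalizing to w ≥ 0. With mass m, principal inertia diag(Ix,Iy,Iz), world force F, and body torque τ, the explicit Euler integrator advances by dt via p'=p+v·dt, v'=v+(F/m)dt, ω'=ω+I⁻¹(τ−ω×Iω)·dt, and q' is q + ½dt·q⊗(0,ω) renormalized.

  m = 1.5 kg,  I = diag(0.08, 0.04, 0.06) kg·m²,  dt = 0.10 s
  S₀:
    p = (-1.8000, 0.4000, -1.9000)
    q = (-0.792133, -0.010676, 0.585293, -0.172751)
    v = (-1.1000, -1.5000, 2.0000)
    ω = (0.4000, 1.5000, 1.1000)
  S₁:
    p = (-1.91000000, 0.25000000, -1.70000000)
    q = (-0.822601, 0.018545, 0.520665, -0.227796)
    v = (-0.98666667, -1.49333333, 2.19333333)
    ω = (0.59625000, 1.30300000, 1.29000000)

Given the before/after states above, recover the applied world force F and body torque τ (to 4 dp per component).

F = (1.7000, 0.1000, 2.9000)
τ = (0.1900, -0.0700, 0.0900)

v₁ − v₀ = (0.11333333, 0.00666667, 0.19333333)
m·(v₁−v₀)/dt = (1.7000, 0.1000, 2.9000)
rate change Δω = (0.19625000, -0.19700000, 0.19000000)
precession coupling = (0.0330, 0.0088, -0.0240)
applied torque τ = (0.1900, -0.0700, 0.0900)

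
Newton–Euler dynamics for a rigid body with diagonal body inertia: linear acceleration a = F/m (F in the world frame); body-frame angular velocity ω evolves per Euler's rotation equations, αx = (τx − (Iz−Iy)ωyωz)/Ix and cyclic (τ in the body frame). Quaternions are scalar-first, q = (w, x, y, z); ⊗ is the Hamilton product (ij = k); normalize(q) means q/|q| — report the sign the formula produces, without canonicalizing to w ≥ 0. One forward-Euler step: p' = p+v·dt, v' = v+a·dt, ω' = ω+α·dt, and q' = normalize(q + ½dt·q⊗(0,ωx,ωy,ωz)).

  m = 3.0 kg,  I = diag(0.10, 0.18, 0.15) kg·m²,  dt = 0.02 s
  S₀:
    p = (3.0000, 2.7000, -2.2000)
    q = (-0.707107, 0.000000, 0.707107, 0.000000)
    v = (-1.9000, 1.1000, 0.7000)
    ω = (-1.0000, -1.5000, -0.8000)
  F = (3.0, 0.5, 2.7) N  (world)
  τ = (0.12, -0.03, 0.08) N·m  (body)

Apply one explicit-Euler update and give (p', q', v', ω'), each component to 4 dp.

p' = (2.9620, 2.7220, -2.1860)
q' = (-0.6964, 0.0014, 0.7176, 0.0127)
v' = (-1.8800, 1.1033, 0.7180)
ω' = (-0.9688, -1.4989, -0.8053)

new position p' = (2.9620, 2.7220, -2.1860)
v + (F/m)dt = (-1.8800, 1.1033, 0.7180)
α = I⁻¹(τ − ω×Iω) = (1.5600, 0.0556, -0.2667)
ω' = ω + α·dt = (-0.9688, -1.4989, -0.8053)
q⊗(0,ω) = (1.0606605, 0.1414214, 1.0606605, 1.2727926)
q' = normalize(q + ½dt·q⊗(0,ω)) = (-0.6964, 0.0014, 0.7176, 0.0127)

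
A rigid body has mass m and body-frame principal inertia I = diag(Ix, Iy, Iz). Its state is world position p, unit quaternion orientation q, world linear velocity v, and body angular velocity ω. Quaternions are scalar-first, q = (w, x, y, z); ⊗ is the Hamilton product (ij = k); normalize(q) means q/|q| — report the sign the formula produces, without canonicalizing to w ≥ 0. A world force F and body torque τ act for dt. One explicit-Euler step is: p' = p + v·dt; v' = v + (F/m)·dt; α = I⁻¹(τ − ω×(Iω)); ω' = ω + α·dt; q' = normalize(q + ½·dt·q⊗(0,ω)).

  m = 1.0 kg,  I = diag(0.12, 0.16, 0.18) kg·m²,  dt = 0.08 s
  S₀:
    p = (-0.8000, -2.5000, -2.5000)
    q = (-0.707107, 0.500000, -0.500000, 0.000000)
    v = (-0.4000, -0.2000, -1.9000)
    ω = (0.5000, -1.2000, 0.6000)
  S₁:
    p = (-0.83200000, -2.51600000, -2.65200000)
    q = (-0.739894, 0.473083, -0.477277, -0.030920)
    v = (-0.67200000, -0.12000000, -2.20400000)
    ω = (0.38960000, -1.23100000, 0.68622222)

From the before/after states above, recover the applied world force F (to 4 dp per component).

velocity change Δv = (-0.27200000, 0.08000000, -0.30400000)
F = m·Δv/dt = (-3.4000, 1.0000, -3.8000)

F = (-3.4000, 1.0000, -3.8000)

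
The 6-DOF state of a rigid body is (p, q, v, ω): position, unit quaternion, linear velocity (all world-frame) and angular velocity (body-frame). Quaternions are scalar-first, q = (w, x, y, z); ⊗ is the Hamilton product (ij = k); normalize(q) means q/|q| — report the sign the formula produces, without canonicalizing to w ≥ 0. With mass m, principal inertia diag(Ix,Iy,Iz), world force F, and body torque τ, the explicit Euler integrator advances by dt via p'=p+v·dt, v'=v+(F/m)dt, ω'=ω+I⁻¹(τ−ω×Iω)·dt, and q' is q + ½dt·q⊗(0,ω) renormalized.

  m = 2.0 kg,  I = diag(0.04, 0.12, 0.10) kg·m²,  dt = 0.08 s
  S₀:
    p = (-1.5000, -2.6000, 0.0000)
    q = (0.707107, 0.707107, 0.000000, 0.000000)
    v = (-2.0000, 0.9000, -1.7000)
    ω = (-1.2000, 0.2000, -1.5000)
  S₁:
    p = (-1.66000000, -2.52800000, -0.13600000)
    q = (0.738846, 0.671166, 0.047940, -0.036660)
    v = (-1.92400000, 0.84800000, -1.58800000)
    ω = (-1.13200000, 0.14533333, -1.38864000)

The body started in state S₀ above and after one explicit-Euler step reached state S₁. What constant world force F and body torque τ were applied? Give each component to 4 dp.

F = (1.9000, -1.3000, 2.8000)
τ = (0.0400, -0.1900, 0.1200)

Δv = v₁−v₀ = (0.07600000, -0.05200000, 0.11200000)
F = m·Δv/dt = (1.9000, -1.3000, 2.8000)
ω₁ − ω₀ = (0.06800000, -0.05466667, 0.11136000)
τ = I·(Δω/dt) + ω₀×(Iω₀) = (0.0400, -0.1900, 0.1200)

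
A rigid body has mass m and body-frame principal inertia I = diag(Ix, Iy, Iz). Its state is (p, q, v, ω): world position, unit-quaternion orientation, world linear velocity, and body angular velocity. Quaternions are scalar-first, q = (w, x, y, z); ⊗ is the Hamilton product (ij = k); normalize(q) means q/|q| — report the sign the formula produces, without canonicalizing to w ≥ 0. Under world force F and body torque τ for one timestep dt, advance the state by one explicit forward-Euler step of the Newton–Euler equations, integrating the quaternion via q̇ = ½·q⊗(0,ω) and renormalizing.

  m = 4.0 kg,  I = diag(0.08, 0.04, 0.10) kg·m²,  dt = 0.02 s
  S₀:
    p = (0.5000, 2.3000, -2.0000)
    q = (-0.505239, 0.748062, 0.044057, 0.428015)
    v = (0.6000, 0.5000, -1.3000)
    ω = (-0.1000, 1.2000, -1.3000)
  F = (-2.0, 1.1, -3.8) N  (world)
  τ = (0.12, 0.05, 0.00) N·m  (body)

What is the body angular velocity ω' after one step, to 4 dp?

gyro term ω×Iω = (-0.0936, -0.0026, 0.0048)
α = I⁻¹(τ − ω×Iω) = (2.6700, 1.3150, -0.0480)
new body rate ω' = (-0.0466, 1.2263, -1.3010)

ω' = (-0.0466, 1.2263, -1.3010)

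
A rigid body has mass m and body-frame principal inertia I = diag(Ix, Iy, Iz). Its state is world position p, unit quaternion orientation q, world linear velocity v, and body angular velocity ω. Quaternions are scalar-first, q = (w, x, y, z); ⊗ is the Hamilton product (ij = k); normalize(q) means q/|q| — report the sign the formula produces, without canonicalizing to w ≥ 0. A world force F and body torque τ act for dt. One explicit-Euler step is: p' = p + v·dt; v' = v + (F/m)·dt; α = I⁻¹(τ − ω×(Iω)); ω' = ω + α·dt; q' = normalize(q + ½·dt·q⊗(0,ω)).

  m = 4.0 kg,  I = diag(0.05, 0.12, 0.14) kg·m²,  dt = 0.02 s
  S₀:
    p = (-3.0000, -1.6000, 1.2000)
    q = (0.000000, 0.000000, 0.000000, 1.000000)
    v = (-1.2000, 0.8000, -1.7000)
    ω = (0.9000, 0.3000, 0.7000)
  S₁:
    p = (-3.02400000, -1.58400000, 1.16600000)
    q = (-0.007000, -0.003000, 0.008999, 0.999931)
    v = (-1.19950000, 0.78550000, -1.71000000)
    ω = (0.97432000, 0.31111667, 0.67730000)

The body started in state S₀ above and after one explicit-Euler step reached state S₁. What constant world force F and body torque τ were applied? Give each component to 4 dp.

F = (0.1000, -2.9000, -2.0000)
τ = (0.1900, 0.0100, -0.1400)

v₁ − v₀ = (0.00050000, -0.01450000, -0.01000000)
m·(v₁−v₀)/dt = (0.1000, -2.9000, -2.0000)
ω₁ − ω₀ = (0.07432000, 0.01111667, -0.02270000)
precession coupling = (0.0042, -0.0567, 0.0189)
applied torque τ = (0.1900, 0.0100, -0.1400)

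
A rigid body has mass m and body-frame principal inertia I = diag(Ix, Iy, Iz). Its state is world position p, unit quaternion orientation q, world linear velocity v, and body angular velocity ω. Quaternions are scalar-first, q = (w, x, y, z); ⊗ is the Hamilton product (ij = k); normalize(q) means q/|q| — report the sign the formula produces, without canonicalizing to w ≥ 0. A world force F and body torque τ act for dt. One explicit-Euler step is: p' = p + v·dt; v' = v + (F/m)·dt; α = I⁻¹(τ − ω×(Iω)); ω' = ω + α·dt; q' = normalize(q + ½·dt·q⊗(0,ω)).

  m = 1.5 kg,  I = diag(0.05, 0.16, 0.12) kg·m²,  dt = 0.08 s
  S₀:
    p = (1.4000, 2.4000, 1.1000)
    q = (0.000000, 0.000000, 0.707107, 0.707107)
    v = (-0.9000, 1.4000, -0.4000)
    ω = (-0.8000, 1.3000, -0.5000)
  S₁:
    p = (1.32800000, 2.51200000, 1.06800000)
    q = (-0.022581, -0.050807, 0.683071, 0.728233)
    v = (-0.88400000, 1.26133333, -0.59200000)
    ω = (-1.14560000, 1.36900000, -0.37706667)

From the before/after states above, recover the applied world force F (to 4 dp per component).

v₁ − v₀ = (0.01600000, -0.13866667, -0.19200000)
F = m·Δv/dt = (0.3000, -2.6000, -3.6000)

F = (0.3000, -2.6000, -3.6000)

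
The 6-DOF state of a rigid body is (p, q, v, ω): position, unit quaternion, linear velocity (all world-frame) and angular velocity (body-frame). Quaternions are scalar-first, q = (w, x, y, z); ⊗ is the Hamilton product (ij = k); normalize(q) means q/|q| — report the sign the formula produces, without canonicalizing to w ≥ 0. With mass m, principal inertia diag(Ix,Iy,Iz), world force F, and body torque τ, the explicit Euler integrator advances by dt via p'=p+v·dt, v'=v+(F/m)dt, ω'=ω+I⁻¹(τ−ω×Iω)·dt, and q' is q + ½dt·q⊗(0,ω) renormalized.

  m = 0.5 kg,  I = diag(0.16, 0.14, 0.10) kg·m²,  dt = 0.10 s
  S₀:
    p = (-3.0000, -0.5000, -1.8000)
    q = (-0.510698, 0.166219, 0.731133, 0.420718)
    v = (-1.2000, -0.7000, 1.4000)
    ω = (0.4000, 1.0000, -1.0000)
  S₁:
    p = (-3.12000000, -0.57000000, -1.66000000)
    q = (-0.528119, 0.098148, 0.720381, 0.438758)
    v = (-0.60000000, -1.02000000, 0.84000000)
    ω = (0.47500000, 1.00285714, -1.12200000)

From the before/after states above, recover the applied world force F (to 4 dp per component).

v₁ − v₀ = (0.60000000, -0.32000000, -0.56000000)
F = m·Δv/dt = (3.0000, -1.6000, -2.8000)

F = (3.0000, -1.6000, -2.8000)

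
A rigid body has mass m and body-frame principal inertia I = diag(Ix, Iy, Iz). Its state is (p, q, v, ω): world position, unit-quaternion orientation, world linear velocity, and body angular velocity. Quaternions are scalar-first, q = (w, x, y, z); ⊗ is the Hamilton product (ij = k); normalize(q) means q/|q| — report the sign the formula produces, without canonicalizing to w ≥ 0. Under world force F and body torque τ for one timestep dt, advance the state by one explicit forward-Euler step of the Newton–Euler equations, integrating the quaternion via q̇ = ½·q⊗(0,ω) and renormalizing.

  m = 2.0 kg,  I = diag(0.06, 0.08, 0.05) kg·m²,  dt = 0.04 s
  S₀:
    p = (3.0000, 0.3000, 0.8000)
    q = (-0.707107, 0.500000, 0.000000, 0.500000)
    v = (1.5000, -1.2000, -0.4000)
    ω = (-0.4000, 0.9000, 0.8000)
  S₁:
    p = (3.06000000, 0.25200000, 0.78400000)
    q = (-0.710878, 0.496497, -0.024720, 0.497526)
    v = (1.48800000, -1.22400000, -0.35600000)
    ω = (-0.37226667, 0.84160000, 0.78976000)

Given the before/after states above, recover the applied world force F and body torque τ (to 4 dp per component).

F = (-0.6000, -1.2000, 2.2000)
τ = (0.0200, -0.1200, -0.0200)

velocity change Δv = (-0.01200000, -0.02400000, 0.04400000)
F = m·Δv/dt = (-0.6000, -1.2000, 2.2000)
rate change Δω = (0.02773333, -0.05840000, -0.01024000)
applied torque τ = (0.0200, -0.1200, -0.0200)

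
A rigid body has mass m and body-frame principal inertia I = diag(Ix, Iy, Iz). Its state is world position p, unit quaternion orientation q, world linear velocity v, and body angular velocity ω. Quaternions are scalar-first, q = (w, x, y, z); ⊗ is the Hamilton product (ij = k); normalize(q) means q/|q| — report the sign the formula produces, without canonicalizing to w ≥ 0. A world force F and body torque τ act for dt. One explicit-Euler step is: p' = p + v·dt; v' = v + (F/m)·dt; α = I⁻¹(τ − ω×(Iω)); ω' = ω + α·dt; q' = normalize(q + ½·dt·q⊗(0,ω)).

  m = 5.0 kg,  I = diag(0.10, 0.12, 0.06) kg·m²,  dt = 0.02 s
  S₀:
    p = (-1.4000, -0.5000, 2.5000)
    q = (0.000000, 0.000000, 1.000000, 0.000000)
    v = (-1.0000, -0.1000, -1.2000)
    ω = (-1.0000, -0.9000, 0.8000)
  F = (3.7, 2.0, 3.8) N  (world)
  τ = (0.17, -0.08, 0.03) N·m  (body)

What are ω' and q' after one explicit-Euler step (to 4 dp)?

angular accel α = (1.2680, -0.4000, 0.2000)
ω + α·dt = (-0.9746, -0.9080, 0.8040)
Hamilton product q⊗(0,ω) = (0.9000000, 0.8000000, 0.0000000, 1.0000000)
updated quaternion q' = (0.0090, 0.0080, 0.9999, 0.0100)

ω' = (-0.9746, -0.9080, 0.8040)
q' = (0.0090, 0.0080, 0.9999, 0.0100)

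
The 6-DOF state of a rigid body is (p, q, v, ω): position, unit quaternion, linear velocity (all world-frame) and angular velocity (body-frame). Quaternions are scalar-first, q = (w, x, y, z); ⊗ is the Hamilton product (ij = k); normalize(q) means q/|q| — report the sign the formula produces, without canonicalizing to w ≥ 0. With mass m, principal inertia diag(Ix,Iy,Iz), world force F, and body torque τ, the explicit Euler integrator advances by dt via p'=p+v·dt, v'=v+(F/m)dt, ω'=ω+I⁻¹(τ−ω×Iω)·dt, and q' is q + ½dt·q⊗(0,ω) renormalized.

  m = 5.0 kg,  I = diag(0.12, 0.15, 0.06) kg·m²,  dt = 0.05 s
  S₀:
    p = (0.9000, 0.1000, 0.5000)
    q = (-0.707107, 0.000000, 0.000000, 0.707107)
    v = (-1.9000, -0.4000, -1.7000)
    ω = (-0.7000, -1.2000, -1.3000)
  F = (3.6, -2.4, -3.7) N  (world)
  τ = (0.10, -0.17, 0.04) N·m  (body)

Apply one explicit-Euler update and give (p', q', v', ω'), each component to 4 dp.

α = I⁻¹(τ − ω×Iω) = (2.0033, -1.4973, 0.2467)
new body rate ω' = (-0.5998, -1.2749, -1.2877)
q⊗(0,ω) = (0.9192391, 1.3435033, 0.3535535, 0.9192391)
updated quaternion q' = (-0.6834, 0.0335, 0.0088, 0.7293)
p + v·dt = (0.8050, 0.0800, 0.4150)
v' = v + a·dt = (-1.8640, -0.4240, -1.7370)

p' = (0.8050, 0.0800, 0.4150)
q' = (-0.6834, 0.0335, 0.0088, 0.7293)
v' = (-1.8640, -0.4240, -1.7370)
ω' = (-0.5998, -1.2749, -1.2877)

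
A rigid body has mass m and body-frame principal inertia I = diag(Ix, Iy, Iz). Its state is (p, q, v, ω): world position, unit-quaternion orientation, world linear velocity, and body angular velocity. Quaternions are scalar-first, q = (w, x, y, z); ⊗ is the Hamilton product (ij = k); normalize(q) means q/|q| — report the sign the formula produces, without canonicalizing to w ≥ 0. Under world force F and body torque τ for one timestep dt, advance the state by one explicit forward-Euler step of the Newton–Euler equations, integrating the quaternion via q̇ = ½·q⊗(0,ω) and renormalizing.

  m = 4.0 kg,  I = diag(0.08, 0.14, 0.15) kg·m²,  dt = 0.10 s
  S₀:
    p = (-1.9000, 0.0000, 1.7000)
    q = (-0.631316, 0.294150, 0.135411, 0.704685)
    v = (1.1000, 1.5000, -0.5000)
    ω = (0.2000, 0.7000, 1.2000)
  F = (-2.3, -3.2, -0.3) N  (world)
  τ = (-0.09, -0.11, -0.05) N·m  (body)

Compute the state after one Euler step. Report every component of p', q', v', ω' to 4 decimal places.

ω×(Iω) gyroscopic = (0.0084, -0.0168, 0.0084)
α = I⁻¹(τ − ω×Iω) = (-1.2300, -0.6657, -0.3893)
ω + α·dt = (0.0770, 0.6334, 1.1611)
q⊗(0,ω) = (-0.9992397, -0.4570495, -0.6539642, -0.5787564)
q + ½dt·q⊗(0,ω), renormalized = (-0.6796, 0.2706, 0.1025, 0.6741)
linear accel F/m = (-0.5750, -0.8000, -0.0750)
p + v·dt = (-1.7900, 0.1500, 1.6500)
v + (F/m)dt = (1.0425, 1.4200, -0.5075)

p' = (-1.7900, 0.1500, 1.6500)
q' = (-0.6796, 0.2706, 0.1025, 0.6741)
v' = (1.0425, 1.4200, -0.5075)
ω' = (0.0770, 0.6334, 1.1611)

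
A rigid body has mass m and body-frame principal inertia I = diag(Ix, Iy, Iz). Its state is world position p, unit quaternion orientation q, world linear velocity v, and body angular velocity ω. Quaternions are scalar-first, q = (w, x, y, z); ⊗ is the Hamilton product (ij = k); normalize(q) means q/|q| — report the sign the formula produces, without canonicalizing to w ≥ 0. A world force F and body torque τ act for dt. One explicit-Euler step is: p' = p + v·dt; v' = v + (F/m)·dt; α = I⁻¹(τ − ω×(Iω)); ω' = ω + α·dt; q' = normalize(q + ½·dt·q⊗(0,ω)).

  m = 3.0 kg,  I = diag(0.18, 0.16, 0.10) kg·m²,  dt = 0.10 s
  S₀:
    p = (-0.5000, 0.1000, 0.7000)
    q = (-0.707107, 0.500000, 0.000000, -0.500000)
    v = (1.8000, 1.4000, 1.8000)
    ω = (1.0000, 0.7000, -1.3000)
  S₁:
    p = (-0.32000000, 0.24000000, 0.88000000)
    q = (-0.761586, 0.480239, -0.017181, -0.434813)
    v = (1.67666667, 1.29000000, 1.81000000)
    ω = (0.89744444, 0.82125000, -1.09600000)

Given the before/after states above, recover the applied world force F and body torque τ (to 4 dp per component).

rate change Δω = (-0.10255556, 0.12125000, 0.20400000)
ω₀×(Iω₀) = (0.0546, -0.1040, -0.0140)
I·α + gyro = (-0.1300, 0.0900, 0.1900)
velocity change Δv = (-0.12333333, -0.11000000, 0.01000000)
applied force F = (-3.7000, -3.3000, 0.3000)

F = (-3.7000, -3.3000, 0.3000)
τ = (-0.1300, 0.0900, 0.1900)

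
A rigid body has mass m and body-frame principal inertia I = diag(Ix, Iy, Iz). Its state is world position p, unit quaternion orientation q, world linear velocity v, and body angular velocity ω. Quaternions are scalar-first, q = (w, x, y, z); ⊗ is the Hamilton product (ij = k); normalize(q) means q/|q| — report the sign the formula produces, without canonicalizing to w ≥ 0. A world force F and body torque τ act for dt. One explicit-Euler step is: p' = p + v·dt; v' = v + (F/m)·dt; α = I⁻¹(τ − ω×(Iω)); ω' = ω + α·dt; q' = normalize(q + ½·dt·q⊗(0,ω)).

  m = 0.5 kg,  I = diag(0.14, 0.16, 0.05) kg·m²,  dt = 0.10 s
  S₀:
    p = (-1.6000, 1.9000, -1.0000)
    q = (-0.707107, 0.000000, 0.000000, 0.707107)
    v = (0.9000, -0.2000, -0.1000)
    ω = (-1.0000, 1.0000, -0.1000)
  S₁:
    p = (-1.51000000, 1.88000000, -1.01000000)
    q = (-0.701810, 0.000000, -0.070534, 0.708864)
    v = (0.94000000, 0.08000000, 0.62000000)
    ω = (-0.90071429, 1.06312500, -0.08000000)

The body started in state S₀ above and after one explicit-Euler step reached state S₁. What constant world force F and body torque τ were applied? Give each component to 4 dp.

v₁ − v₀ = (0.04000000, 0.28000000, 0.72000000)
F = m·Δv/dt = (0.2000, 1.4000, 3.6000)
rate change Δω = (0.09928571, 0.06312500, 0.02000000)
precession coupling = (0.0110, 0.0090, -0.0200)
τ = I·(Δω/dt) + ω₀×(Iω₀) = (0.1500, 0.1100, -0.0100)

F = (0.2000, 1.4000, 3.6000)
τ = (0.1500, 0.1100, -0.0100)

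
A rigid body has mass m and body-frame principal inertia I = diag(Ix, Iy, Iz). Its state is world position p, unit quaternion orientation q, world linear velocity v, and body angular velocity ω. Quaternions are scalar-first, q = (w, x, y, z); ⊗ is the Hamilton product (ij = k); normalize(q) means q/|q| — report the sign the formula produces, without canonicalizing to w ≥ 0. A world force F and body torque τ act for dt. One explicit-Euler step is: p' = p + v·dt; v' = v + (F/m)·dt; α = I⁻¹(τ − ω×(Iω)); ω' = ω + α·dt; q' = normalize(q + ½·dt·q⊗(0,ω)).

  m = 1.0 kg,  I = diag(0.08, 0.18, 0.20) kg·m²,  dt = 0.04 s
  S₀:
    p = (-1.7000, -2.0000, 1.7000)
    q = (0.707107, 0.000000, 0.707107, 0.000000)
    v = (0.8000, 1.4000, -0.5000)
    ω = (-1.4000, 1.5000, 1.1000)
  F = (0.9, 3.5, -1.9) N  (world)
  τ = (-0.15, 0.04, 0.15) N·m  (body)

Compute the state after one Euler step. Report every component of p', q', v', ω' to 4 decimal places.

(τ − ω×Iω)/I = (-2.2875, -0.8044, 1.8000)
ω + α·dt = (-1.4915, 1.4678, 1.1720)
Hamilton product q⊗(0,ω) = (-1.0606605, -0.2121321, 1.0606605, 1.7677675)
q + ½dt·q⊗(0,ω), renormalized = (0.6852, -0.0042, 0.7275, 0.0353)
p + v·dt = (-1.6680, -1.9440, 1.6800)
new velocity v' = (0.8360, 1.5400, -0.5760)

p' = (-1.6680, -1.9440, 1.6800)
q' = (0.6852, -0.0042, 0.7275, 0.0353)
v' = (0.8360, 1.5400, -0.5760)
ω' = (-1.4915, 1.4678, 1.1720)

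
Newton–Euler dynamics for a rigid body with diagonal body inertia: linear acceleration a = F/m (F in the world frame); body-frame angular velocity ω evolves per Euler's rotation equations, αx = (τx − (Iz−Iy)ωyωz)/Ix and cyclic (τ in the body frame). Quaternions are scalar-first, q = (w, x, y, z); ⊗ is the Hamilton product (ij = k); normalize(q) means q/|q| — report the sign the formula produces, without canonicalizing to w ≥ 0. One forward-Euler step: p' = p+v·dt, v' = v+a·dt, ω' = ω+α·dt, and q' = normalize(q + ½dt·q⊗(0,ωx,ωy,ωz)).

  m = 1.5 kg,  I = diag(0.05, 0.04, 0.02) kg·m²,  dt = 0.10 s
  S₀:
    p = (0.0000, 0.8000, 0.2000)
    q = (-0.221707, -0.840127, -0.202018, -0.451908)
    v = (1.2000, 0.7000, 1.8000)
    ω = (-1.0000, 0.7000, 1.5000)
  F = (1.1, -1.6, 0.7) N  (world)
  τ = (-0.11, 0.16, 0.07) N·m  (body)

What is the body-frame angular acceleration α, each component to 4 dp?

α = (-1.7800, 5.1250, 3.1500)

ω×(Iω) gyroscopic = (-0.0210, -0.0450, 0.0070)
(τ − ω×Iω)/I = (-1.7800, 5.1250, 3.1500)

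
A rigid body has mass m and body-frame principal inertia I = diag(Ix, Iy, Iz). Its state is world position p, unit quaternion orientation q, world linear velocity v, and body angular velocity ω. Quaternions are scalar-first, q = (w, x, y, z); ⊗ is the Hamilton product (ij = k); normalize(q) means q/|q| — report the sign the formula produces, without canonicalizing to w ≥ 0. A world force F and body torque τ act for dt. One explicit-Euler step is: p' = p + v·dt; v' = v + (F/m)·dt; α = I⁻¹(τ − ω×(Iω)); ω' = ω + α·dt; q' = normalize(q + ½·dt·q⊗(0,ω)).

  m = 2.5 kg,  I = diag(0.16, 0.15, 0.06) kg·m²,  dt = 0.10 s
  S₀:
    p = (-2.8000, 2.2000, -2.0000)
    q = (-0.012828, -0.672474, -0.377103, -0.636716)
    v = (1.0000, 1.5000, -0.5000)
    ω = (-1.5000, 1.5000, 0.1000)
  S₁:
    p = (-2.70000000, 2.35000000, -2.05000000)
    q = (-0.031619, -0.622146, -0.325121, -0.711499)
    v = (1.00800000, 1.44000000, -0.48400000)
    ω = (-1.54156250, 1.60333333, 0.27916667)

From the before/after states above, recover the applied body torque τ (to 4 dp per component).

Δω = ω₁−ω₀ = (-0.04156250, 0.10333333, 0.17916667)
precession coupling = (-0.0135, -0.0150, 0.0225)
applied torque τ = (-0.0800, 0.1400, 0.1300)

τ = (-0.0800, 0.1400, 0.1300)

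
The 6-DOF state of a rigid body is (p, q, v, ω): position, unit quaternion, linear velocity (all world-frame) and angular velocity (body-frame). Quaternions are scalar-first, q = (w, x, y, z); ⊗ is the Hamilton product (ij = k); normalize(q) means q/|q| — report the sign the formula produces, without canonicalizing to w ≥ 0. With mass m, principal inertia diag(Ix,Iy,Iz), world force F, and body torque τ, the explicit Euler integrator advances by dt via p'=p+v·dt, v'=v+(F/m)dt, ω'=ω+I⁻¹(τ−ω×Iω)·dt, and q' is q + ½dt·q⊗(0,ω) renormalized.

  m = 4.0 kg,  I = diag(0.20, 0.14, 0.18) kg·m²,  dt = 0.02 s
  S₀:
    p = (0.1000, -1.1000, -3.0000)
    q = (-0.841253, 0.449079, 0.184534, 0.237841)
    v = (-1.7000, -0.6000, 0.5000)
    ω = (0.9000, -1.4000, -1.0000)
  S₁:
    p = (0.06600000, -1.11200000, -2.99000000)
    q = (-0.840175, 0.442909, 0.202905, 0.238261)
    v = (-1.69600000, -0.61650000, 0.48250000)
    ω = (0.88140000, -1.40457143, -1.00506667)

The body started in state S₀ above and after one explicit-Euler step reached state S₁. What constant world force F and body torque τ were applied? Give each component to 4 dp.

F = (0.8000, -3.3000, -3.5000)
τ = (-0.1300, -0.0500, 0.0300)

Δω = ω₁−ω₀ = (-0.01860000, -0.00457143, -0.00506667)
I·α + gyro = (-0.1300, -0.0500, 0.0300)
velocity change Δv = (0.00400000, -0.01650000, -0.01750000)
F = m·Δv/dt = (0.8000, -3.3000, -3.5000)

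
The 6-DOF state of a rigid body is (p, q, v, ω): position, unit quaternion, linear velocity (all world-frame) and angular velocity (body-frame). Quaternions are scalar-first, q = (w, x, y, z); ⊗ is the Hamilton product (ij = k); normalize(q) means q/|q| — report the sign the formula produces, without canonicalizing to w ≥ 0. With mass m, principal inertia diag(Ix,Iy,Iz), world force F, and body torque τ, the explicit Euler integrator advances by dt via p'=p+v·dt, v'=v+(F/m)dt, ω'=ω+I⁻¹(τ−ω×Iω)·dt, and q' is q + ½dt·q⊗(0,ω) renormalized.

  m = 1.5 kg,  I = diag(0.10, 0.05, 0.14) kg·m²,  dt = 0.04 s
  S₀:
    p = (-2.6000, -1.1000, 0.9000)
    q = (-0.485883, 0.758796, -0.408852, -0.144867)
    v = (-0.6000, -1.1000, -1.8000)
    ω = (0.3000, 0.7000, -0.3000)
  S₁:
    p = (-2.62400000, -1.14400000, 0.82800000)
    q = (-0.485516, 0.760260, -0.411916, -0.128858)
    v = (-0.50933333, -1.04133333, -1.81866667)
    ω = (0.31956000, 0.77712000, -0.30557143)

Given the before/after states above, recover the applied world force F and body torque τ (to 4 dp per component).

v₁ − v₀ = (0.09066667, 0.05866667, -0.01866667)
applied force F = (3.4000, 2.2000, -0.7000)
ω₁ − ω₀ = (0.01956000, 0.07712000, -0.00557143)
I·α + gyro = (0.0300, 0.1000, -0.0300)

F = (3.4000, 2.2000, -0.7000)
τ = (0.0300, 0.1000, -0.0300)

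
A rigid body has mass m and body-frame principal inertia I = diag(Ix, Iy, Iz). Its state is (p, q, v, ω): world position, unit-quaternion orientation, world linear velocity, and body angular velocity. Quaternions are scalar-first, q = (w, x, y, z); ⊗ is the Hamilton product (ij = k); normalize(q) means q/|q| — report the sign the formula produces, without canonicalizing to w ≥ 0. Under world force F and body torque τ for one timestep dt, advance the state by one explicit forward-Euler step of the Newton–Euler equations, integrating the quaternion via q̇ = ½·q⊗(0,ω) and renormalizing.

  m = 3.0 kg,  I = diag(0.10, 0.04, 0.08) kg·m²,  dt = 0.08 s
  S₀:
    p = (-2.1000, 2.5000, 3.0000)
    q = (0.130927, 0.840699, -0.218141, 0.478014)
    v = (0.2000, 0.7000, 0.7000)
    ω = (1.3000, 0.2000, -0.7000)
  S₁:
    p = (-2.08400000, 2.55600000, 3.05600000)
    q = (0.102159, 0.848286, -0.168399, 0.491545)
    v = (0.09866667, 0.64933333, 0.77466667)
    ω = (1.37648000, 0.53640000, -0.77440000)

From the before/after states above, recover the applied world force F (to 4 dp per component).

F = (-3.8000, -1.9000, 2.8000)

v₁ − v₀ = (-0.10133333, -0.05066667, 0.07466667)
F = m·Δv/dt = (-3.8000, -1.9000, 2.8000)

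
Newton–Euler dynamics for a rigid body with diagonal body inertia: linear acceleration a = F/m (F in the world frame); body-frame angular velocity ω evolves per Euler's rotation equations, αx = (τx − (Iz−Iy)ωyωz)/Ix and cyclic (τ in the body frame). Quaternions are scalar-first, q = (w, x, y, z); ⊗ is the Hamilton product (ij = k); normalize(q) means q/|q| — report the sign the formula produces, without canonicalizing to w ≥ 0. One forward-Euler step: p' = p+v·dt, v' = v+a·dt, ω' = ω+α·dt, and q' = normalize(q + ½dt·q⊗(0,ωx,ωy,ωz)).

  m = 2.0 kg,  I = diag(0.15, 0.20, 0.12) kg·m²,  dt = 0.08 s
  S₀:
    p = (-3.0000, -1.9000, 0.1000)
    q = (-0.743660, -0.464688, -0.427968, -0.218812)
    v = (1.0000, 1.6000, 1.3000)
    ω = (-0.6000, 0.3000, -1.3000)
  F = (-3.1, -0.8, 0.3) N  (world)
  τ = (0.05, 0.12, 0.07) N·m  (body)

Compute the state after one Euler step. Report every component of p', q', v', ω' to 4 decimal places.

a = (-1.5500, -0.4000, 0.1500)
new position p' = (-2.9200, -1.7720, 0.2040)
new velocity v' = (0.8760, 1.5680, 1.3120)
precession coupling ω×(Iω) = (0.0312, 0.0234, -0.0090)
angular accel α = (0.1253, 0.4830, 0.6583)
new body rate ω' = (-0.5900, 0.3386, -1.2473)
2q̇ = q⊗(0,ω) = (-0.4348780, 1.0681980, -0.6959052, 0.5705708)
updated quaternion q' = (-0.7598, -0.4212, -0.4550, -0.1957)

p' = (-2.9200, -1.7720, 0.2040)
q' = (-0.7598, -0.4212, -0.4550, -0.1957)
v' = (0.8760, 1.5680, 1.3120)
ω' = (-0.5900, 0.3386, -1.2473)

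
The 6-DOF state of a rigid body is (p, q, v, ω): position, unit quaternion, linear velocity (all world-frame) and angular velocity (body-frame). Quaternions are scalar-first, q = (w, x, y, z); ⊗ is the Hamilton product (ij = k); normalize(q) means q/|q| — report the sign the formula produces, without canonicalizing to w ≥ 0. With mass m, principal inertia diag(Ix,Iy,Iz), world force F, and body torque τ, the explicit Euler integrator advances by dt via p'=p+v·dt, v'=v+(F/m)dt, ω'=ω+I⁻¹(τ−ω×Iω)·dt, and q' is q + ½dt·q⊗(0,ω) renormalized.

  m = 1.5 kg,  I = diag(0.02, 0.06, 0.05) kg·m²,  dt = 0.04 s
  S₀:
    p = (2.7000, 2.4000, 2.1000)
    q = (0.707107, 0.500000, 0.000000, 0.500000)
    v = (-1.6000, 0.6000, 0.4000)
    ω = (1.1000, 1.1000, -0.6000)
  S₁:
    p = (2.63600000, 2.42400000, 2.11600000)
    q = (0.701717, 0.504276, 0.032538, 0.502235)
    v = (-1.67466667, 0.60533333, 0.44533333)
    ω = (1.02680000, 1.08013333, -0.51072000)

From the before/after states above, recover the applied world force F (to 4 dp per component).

F = (-2.8000, 0.2000, 1.7000)

v₁ − v₀ = (-0.07466667, 0.00533333, 0.04533333)
m·(v₁−v₀)/dt = (-2.8000, 0.2000, 1.7000)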